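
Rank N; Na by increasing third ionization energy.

After 2 electrons have been removed, what remains? N²⁺ still has 3 valence electrons; Na²⁺ is already 1 electron into the core.
Pulling an electron out of a noble-gas core costs far more than removing a remaining valence electron, so Na sits at the high end of IE_3.
Tabulated IE_3 (kJ/mol): N 4578, Na 6910.
Overall IE_3 order: N < Na.

N < Na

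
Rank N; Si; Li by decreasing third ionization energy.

Li > N > Si

After 2 electrons have been removed, what remains? N²⁺ still has 3 valence electrons; Si²⁺ still has 2 valence electrons; Li²⁺ is already 1 electron into the core.
Breaking into a closed-shell core is much more expensive than removing a leftover valence electron — Li has the largest IE_3 here.
Valence configurations: N²⁺ [He]2s²2p¹, Si²⁺ [Ne]3s².
Approximate IE_3 values (kJ/mol): N 4578, Si 3232, Li 11815.
Hence IE_3: Si < N < Li.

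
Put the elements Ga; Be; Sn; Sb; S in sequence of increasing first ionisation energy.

First ionization energy rises across a period (greater Z_eff holds electrons more tightly) and falls down a group (valence electrons are farther from the nucleus).
These span different periods and groups, so the two trends combine.
Sn > Ga: period and group pull opposite ways; the across-period shift dominates (709 vs 579 kJ/mol).
Sb > Sn: both are in period 5; the period trend gives Sb the larger value.
Be > Sb: period and group pull opposite ways; the down-group shift dominates (900 vs 831 kJ/mol).
S > Be: period and group pull opposite ways; the across-period shift dominates (1000 vs 900 kJ/mol).
Approximate values (kJ/mol): Be 900, S 1000, Ga 579, Sn 709, Sb 831.
So from lowest to highest: Ga < Sn < Sb < Be < S.

Ga, Sn, Sb, Be, S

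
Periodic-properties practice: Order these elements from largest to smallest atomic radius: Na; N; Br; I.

N is in period 2, group 15; Na is in period 3, group 1; Br is in period 4, group 17; I is in period 5, group 17.
Radius decreases left→right (rising Z_eff, same n) and increases top→bottom (higher n).
Neither a single period nor a single group — weigh both effects.
Br > N: the two effects oppose for this pair; the down-group effect wins (114 vs 71 pm).
I > Br: I sits below Br in group 17, so the down-group effect alone puts I larger.
Na > I: period and group pull opposite ways; the across-period shift dominates (155 vs 133 pm).
Approximate values (pm): N 71, Na 155, Br 114, I 133.
So from largest to smallest: Na > I > Br > N.

Na > I > Br > N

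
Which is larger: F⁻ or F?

Forming F⁻ adds 1 electron to F. More electron–electron repulsion in the same shell, with unchanged nuclear charge, lets the cloud expand.
An anion is larger than its parent atom: F⁻ > F.

F⁻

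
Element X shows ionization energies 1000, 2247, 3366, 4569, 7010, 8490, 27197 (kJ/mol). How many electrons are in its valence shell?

Look for the largest jump between consecutive ionization energies: IE7/IE6 ≈ 3.2, far larger than any earlier ratio.
That jump marks the point where a core electron is being removed. So the atom has 6 valence electrons.

6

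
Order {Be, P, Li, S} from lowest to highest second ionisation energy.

IE_2 is the cost of taking one more electron from the +1 cation: Be⁺ still has 1 valence electron; P⁺ still has 4 valence electrons; Li⁺ is the bare [He] core; S⁺ still has 5 valence electrons.
Core electrons are held far more tightly than valence electrons, so Li tops the IE_2 order.
Valence configurations: Be⁺ [He]2s¹, P⁺ [Ne]3s²3p², S⁺ [Ne]3s²3p³.
The numbers (kJ/mol): Be 1757, P 1907, Li 7298, S 2252.
Hence IE_2: Be < P < S < Li.

Be < P < S < Li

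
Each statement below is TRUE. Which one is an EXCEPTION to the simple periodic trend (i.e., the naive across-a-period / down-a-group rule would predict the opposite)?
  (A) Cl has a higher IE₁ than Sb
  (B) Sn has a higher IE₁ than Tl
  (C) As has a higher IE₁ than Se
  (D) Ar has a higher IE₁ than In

The general trend: IE₁ increases across a period and decreases down a group.
(A) Cl (period 3, group 17) vs Sb (period 5, group 15): the stated order agrees with the simple trend.
(B) Sn (period 5, group 14) vs Tl (period 6, group 13): the stated order agrees with the simple trend.
(C) As (period 4, group 15) vs Se (period 4, group 16): the stated order contradicts the simple trend.
(D) Ar (period 3, group 18) vs In (period 5, group 13): the stated order agrees with the simple trend.
The exception is (C): Se (4p⁴) ionizes more easily than half-filled As (4p³).

(C)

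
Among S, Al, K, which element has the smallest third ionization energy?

The third ionization energy removes an electron from the +2 ion. For each element: S²⁺ still has 4 valence electrons; Al²⁺ still has 1 valence electron; K²⁺ is already 1 electron into the core.
Pulling an electron out of a noble-gas core costs far more than removing a remaining valence electron, so K sits at the high end of IE_3.
Valence configurations: S²⁺ [Ne]3s²3p², Al²⁺ [Ne]3s¹.
The numbers (kJ/mol): S 3357, Al 2745, K 4420.
Putting it together, IE_3: Al < S < K.

Al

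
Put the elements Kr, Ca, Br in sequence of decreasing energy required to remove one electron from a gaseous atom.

Kr > Br > Ca

IE₁ increases left→right with effective nuclear charge and decreases top→bottom as the valence shell moves farther out.
All lie in period 4, so first ionization energy increases left to right.
So from highest to lowest: Kr > Br > Ca.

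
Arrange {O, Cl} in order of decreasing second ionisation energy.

O, Cl

IE_2 is the cost of taking one more electron from the +1 cation: O⁺ still has 5 valence electrons; Cl⁺ still has 6 valence electrons.
All are still removing valence electrons, so compare the +1 ions as you would atoms: IE_2 generally rises across a period (higher Z_eff) and falls down a group (larger shell), subject to the usual subshell exceptions.
Valence configurations: O⁺ [He]2s²2p³, Cl⁺ [Ne]3s²3p⁴.
The numbers (kJ/mol): O 3388, Cl 2298.
Hence IE_2: Cl < O.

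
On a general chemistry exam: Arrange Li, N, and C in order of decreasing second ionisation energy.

IE_2 is the cost of taking one more electron from the +1 cation: Li⁺ is the bare [He] core; N⁺ still has 4 valence electrons; C⁺ still has 3 valence electrons.
Pulling an electron out of a noble-gas core costs far more than removing a remaining valence electron, so Li sits at the high end of IE_2.
Valence configurations: N⁺ [He]2s²2p², C⁺ [He]2s²2p¹.
Approximate IE_2 values (kJ/mol): Li 7298, N 2856, C 2353.
Putting it together, IE_2: C < N < Li.

Li > N > C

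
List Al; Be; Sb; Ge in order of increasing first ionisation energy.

Al < Ge < Sb < Be

Be is in period 2, group 2; Al is in period 3, group 13; Ge is in period 4, group 14; Sb is in period 5, group 15.
Across a period the outer electron is held more tightly (higher IE₁); down a group it sits in a higher shell, more shielded, and comes off more easily.
A diagonal step moves right (one effect) and down (the opposite effect) at once.
Ge > Al: the two effects oppose for this pair; the across-period effect wins (762 vs 578 kJ/mol).
Sb > Ge: period and group pull opposite ways; the across-period shift dominates (831 vs 762 kJ/mol).
Be > Sb: the two effects oppose for this pair; the down-group effect wins (900 vs 831 kJ/mol).
Tabulated first ionization energy (kJ/mol): Be 900, Al 578, Ge 762, Sb 831.
So from lowest to highest: Al < Ge < Sb < Be.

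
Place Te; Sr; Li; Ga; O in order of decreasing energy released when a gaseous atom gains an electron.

Te > O > Li > Ga > Sr

Li is in period 2, group 1; O is in period 2, group 16; Ga is in period 4, group 13; Sr is in period 5, group 2; Te is in period 5, group 16.
Atoms with high Z_eff and room in the valence shell (especially the halogens) have the most exothermic electron affinities.
These span different periods and groups, so the two trends combine.
Ga > Sr: relative to Sr, both the across-period and down-group shifts push Ga's electron affinity up.
Li > Ga: period and group pull opposite ways; the down-group shift dominates (60 vs 29 kJ/mol).
O > Li: O lies to the right of Li in period 2, so the across-period effect alone puts O higher.
Te > O: this pair runs against the simple trend — see the exception note.
Note the exception: Te has a higher electron affinity than O, contrary to the simple trend — O's compact 2p subshell gives strong electron–electron repulsion on the added electron.
For reference (kJ/mol): Li 60, O 141, Ga 29, Sr 5, Te 190.
So from highest to lowest: Te > O > Li > Ga > Sr.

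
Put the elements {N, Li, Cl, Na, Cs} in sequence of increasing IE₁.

Cs < Na < Li < Cl < N

Li is in period 2, group 1; N is in period 2, group 15; Na is in period 3, group 1; Cl is in period 3, group 17; Cs is in period 6, group 1.
Across a period the outer electron is held more tightly (higher IE₁); down a group it sits in a higher shell, more shielded, and comes off more easily.
Neither a single period nor a single group — weigh both effects.
Na > Cs: they share group 1; the group trend gives Na the larger value.
Li > Na: they share group 1; the group trend gives Li the larger value.
Cl > Li: the two effects oppose for this pair; the across-period effect wins (1251 vs 520 kJ/mol).
N > Cl: period and group pull opposite ways; the down-group shift dominates (1402 vs 1251 kJ/mol).
Approximate values (kJ/mol): Li 520, N 1402, Na 496, Cl 1251, Cs 376.
So from lowest to highest: Cs < Na < Li < Cl < N.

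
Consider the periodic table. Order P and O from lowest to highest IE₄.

After 3 electrons have been removed, what remains? P³⁺ still has 2 valence electrons; O³⁺ still has 3 valence electrons.
All are still removing valence electrons, so compare the +3 ions as you would atoms: IE_4 generally rises across a period (higher Z_eff) and falls down a group (larger shell), subject to the usual subshell exceptions.
Valence configurations: P³⁺ [Ne]3s², O³⁺ [He]2s²2p¹.
Approximate IE_4 values (kJ/mol): P 4964, O 7469.
Hence IE_4: P < O.

P < O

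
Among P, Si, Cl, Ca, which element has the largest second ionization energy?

Cl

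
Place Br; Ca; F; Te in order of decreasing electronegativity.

F > Br > Te > Ca

F is in period 2, group 17; Ca is in period 4, group 2; Br is in period 4, group 17; Te is in period 5, group 16.
Atoms toward the upper right of the periodic table pull bonding electrons most strongly.
Here both period and group differ, so the two effects have to be weighed against each other.
Te > Ca: period and group pull opposite ways; the across-period shift dominates (2.10 vs 1.00).
Br > Te: both effects reinforce here, so Br is clearly the higher of the two.
F > Br: F sits above Br in group 17, so the down-group effect alone puts F higher.
Approximate values (Pauling): F 3.98, Ca 1.00, Br 2.96, Te 2.10.
So from highest to lowest: F > Br > Te > Ca.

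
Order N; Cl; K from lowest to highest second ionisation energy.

Cl, N, K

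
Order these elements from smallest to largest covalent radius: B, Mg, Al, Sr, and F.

B is in period 2, group 13; F is in period 2, group 17; Mg is in period 3, group 2; Al is in period 3, group 13; Sr is in period 5, group 2.
Moving right in a period, electrons are added to the same shell under a stronger nuclear pull, so atoms get smaller; moving down, a new shell is opened and atoms get larger.
Neither a single period nor a single group — weigh both effects.
B > F: both are in period 2; the period trend gives B the larger value.
Al > B: they share group 13; the group trend gives Al the larger value.
Mg > Al: Mg lies to the left of Al in period 3, so the across-period effect alone puts Mg larger.
Sr > Mg: Sr sits below Mg in group 2, so the down-group effect alone puts Sr larger.
Tabulated atomic radius (pm): B 85, F 64, Mg 139, Al 126, Sr 185.
So from smallest to largest: F < B < Al < Mg < Sr.

F, B, Al, Mg, Sr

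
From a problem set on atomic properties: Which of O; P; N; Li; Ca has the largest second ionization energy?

Li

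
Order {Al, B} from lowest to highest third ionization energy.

Al, B

Consider each +2 ion: Al²⁺ still has 1 valence electron; B²⁺ still has 1 valence electron.
All are still removing valence electrons, so compare the +2 ions as you would atoms: IE_3 generally rises across a period (higher Z_eff) and falls down a group (larger shell), subject to the usual subshell exceptions.
Valence configurations: Al²⁺ [Ne]3s¹, B²⁺ [He]2s¹.
Approximate IE_3 values (kJ/mol): Al 2745, B 3660.
Hence IE_3: Al < B.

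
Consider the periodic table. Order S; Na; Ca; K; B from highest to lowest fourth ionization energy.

After 3 electrons have been removed, what remains? S³⁺ still has 3 valence electrons; Na³⁺ is already 2 electrons into the core; Ca³⁺ is already 1 electron into the core; K³⁺ is already 2 electrons into the core; B³⁺ is the bare [He] core.
Pulling an electron out of a noble-gas core costs far more than removing a remaining valence electron, so K, Ca, Na and B sit at the high end of IE_4.
Tabulated IE_4 (kJ/mol): S 4556, Na 9543, Ca 6491, K 5877, B 25026.
Hence IE_4: S < K < Ca < Na < B.

B > Na > Ca > K > S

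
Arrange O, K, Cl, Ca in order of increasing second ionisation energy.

After 1 electron has been removed, what remains? O⁺ still has 5 valence electrons; K⁺ is the bare [Ar] core; Cl⁺ still has 6 valence electrons; Ca⁺ still has 1 valence electron.
Usually core removal costs more than valence removal, but here the competition is close: a tightly held n=2 valence electron can cost more to remove than an n=3 core electron, so the actual values have to decide it.
Valence configurations: O⁺ [He]2s²2p³, Cl⁺ [Ne]3s²3p⁴, Ca⁺ [Ar]4s¹.
The numbers (kJ/mol): O 3388, K 3052, Cl 2298, Ca 1145.
So the second ionization energies run Ca < Cl < K < O.

Ca < Cl < K < O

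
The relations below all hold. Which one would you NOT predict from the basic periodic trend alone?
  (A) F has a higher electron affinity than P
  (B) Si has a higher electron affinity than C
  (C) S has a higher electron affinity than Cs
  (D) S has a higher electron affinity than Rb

(B)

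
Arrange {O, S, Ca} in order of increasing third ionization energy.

S < Ca < O

Consider each +2 ion: O²⁺ still has 4 valence electrons; S²⁺ still has 4 valence electrons; Ca²⁺ is the bare [Ar] core.
Usually core removal costs more than valence removal, but here the competition is close: a tightly held n=2 valence electron can cost more to remove than an n=3 core electron, so the actual values have to decide it.
Valence configurations: O²⁺ [He]2s²2p², S²⁺ [Ne]3s²3p².
Approximate IE_3 values (kJ/mol): O 5300, S 3357, Ca 4912.
Putting it together, IE_3: S < Ca < O.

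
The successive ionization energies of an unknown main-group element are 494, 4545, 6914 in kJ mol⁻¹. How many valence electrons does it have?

1

Look for the largest jump between consecutive ionization energies: IE2/IE1 ≈ 9.2, far larger than any earlier ratio.
That jump marks the point where a core electron is being removed. So the atom has 1 valence electron.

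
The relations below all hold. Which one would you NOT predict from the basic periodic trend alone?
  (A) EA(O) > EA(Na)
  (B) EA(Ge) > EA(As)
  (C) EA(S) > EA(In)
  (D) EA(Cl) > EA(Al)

The general trend: electron affinity increases across a period and decreases down a group.
(A) O (period 2, group 16) vs Na (period 3, group 1): the stated order agrees with the simple trend.
(B) Ge (period 4, group 14) vs As (period 4, group 15): the stated order contradicts the simple trend.
(C) S (period 3, group 16) vs In (period 5, group 13): the stated order agrees with the simple trend.
(D) Cl (period 3, group 17) vs Al (period 3, group 13): the stated order agrees with the simple trend.
The exception is (B): adding an electron to As's half-filled 4p³ is unfavourable, so Ge (4p²) has the more exothermic EA.

(B)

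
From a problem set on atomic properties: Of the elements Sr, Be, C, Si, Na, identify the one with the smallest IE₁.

Na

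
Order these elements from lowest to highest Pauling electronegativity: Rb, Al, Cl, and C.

C is in period 2, group 14; Al is in period 3, group 13; Cl is in period 3, group 17; Rb is in period 5, group 1.
Atoms toward the upper right of the periodic table pull bonding electrons most strongly.
These span different periods and groups, so the two trends combine.
Al > Rb: relative to Rb, both the across-period and down-group shifts push Al's electronegativity up.
C > Al: both effects reinforce here, so C is clearly the higher of the two.
Cl > C: period and group pull opposite ways; the across-period shift dominates (3.16 vs 2.55).
Approximate values (Pauling): C 2.55, Al 1.61, Cl 3.16, Rb 0.82.
So from lowest to highest: Rb < Al < C < Cl.

Rb < Al < C < Cl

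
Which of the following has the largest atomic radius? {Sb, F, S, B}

Sb

Across a period the added protons contract the valence shell; down a group each new principal shell makes the atom larger.
Here both period and group differ, so the two effects have to be weighed against each other.
B > F: both are in period 2; the period trend gives B the larger value.
S > B: the two effects oppose for this pair; the down-group effect wins (103 vs 85 pm).
Sb > S: relative to S, both the across-period and down-group shifts push Sb's atomic radius up.
Tabulated atomic radius (pm): B 85, F 64, S 103, Sb 140.
The largest atomic radius among these belongs to Sb.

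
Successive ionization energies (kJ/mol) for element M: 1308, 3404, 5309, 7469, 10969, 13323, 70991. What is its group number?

Group 16

Look for the largest jump between consecutive ionization energies: IE7/IE6 ≈ 5.3, far larger than any earlier ratio.
That jump marks the point where a core electron is being removed. So the atom has 6 valence electrons.
A main-group element with 6 valence electrons is in group 16.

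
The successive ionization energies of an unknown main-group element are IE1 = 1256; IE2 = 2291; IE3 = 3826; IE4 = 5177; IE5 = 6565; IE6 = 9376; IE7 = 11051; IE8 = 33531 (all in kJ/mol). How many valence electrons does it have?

Look for the largest jump between consecutive ionization energies: IE8/IE7 ≈ 3.0, far larger than any earlier ratio.
That jump marks the point where a core electron is being removed. So the atom has 7 valence electrons.

7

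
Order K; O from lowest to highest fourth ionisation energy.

IE_4 is the cost of taking one more electron from the +3 cation: K³⁺ is already 2 electrons into the core; O³⁺ still has 3 valence electrons.
Usually core removal costs more than valence removal, but here the competition is close: a tightly held n=2 valence electron can cost more to remove than an n=3 core electron, so the actual values have to decide it.
Tabulated IE_4 (kJ/mol): K 5877, O 7469.
Hence IE_4: K < O.

K < O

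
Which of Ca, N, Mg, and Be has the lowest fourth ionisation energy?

After 3 electrons have been removed, what remains? Ca³⁺ is already 1 electron into the core; N³⁺ still has 2 valence electrons; Mg³⁺ is already 1 electron into the core; Be³⁺ is already 1 electron into the core.
Usually core removal costs more than valence removal, but here the competition is close: a tightly held n=2 valence electron can cost more to remove than an n=3 core electron, so the actual values have to decide it.
Approximate IE_4 values (kJ/mol): Ca 6491, N 7475, Mg 10543, Be 21007.
Hence IE_4: Ca < N < Mg < Be.

Ca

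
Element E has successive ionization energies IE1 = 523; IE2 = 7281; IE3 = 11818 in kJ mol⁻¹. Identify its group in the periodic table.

Group 1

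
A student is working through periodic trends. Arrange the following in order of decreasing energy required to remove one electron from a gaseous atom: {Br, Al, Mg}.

Br > Mg > Al

Across a period the outer electron is held more tightly (higher IE₁); down a group it sits in a higher shell, more shielded, and comes off more easily.
Here both period and group differ, so the two effects have to be weighed against each other.
Mg > Al: this pair runs against the simple trend — see the exception note.
Br > Mg: period and group pull opposite ways; the across-period shift dominates (1140 vs 738 kJ/mol).
Note the exception: Mg has a higher first ionization energy than Al, contrary to the simple trend — Al's single 3p electron is easier to remove than one from Mg's filled 3s².
For reference (kJ/mol): Mg 738, Al 578, Br 1140.
So from highest to lowest: Br > Mg > Al.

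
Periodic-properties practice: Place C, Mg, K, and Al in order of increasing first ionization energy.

K < Al < Mg < C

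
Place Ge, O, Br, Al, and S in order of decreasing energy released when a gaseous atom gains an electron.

Br > S > O > Ge > Al

O is in period 2, group 16; Al is in period 3, group 13; S is in period 3, group 16; Ge is in period 4, group 14; Br is in period 4, group 17.
EA tends to increase across a period and decrease down a group, though the pattern is less regular than for IE or radius.
Here both period and group differ, so the two effects have to be weighed against each other.
Ge > Al: period and group pull opposite ways; the across-period shift dominates (119 vs 42 kJ/mol).
O > Ge: relative to Ge, both the across-period and down-group shifts push O's electron affinity up.
S > O: this pair runs against the simple trend — see the exception note.
Br > S: the two effects oppose for this pair; the across-period effect wins (325 vs 200 kJ/mol).
Note the exception: S has a higher electron affinity than O, contrary to the simple trend — the compact 2p subshell of O repels the added electron more than S's larger 3p does.
Tabulated electron affinity (kJ/mol): O 141, Al 42, S 200, Ge 119, Br 325.
So from highest to lowest: Br > S > O > Ge > Al.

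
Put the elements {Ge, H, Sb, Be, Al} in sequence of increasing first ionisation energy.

Removing the outermost electron gets harder across a period and easier down a group.
These sit on a diagonal, where the across-period and down-group effects partly cancel.
Ge > Al: period and group pull opposite ways; the across-period shift dominates (762 vs 578 kJ/mol).
Sb > Ge: the two effects oppose for this pair; the across-period effect wins (831 vs 762 kJ/mol).
Be > Sb: the two effects oppose for this pair; the down-group effect wins (900 vs 831 kJ/mol).
H > Be: the two effects oppose for this pair; the down-group effect wins (1312 vs 900 kJ/mol).
Approximate values (kJ/mol): H 1312, Be 900, Al 578, Ge 762, Sb 831.
So from lowest to highest: Al < Ge < Sb < Be < H.

Al, Ge, Sb, Be, H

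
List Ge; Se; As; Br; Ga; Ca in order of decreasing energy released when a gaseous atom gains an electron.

Br > Se > Ge > As > Ga > Ca

Ca is in period 4, group 2; Ga is in period 4, group 13; Ge is in period 4, group 14; As is in period 4, group 15; Se is in period 4, group 16; Br is in period 4, group 17.
Atoms with high Z_eff and room in the valence shell (especially the halogens) have the most exothermic electron affinities.
All lie in period 4; the across-period trend (electron affinity increases left to right) applies, with the exception below.
Note the exception: Ge has a higher electron affinity than As, contrary to the simple trend — adding an electron to As's half-filled 4p³ is unfavourable, so Ge (4p²) has the more exothermic EA.
For reference (kJ/mol): Ca 2, Ga 29, Ge 119, As 78, Se 195, Br 325.
So from highest to lowest: Br > Se > Ge > As > Ga > Ca.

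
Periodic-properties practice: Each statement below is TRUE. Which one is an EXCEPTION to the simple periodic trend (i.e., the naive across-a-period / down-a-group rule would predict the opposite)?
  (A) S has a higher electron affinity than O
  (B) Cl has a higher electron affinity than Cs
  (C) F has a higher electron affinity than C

The general trend: electron affinity increases across a period and decreases down a group.
(A) S (period 3, group 16) vs O (period 2, group 16): the stated order contradicts the simple trend.
(B) Cl (period 3, group 17) vs Cs (period 6, group 1): the stated order agrees with the simple trend.
(C) F (period 2, group 17) vs C (period 2, group 14): the stated order agrees with the simple trend.
The exception is (A): the compact 2p subshell of O repels the added electron more than S's larger 3p does.

(A)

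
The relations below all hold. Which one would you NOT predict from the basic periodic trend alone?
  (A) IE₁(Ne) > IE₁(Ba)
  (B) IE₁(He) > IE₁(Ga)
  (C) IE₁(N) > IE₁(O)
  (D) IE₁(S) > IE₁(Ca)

(C)

The general trend: first ionisation energy increases across a period and decreases down a group.
(A) Ne (period 2, group 18) vs Ba (period 6, group 2): the stated order agrees with the simple trend.
(B) He (period 1, group 18) vs Ga (period 4, group 13): the stated order agrees with the simple trend.
(C) N (period 2, group 15) vs O (period 2, group 16): the stated order contradicts the simple trend.
(D) S (period 3, group 16) vs Ca (period 4, group 2): the stated order agrees with the simple trend.
The exception is (C): pairing an electron in O's 2p⁴ costs repulsion energy, so O ionizes more easily than half-filled N (2p³).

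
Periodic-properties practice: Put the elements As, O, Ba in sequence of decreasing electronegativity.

O is in period 2, group 16; As is in period 4, group 15; Ba is in period 6, group 2.
EN rises left→right (higher Z_eff, smaller atoms) and falls top→bottom (larger, more shielded atoms).
Neither a single period nor a single group — weigh both effects.
As > Ba: both effects reinforce here, so As is clearly the higher of the two.
O > As: relative to As, both the across-period and down-group shifts push O's electronegativity up.
Tabulated electronegativity (Pauling): O 3.44, As 2.18, Ba 0.89.
So from highest to lowest: O > As > Ba.

O > As > Ba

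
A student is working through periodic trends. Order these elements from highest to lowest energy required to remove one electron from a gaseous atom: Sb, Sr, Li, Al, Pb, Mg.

Sb > Mg > Pb > Al > Sr > Li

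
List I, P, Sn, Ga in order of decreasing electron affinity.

I, Sn, P, Ga

P is in period 3, group 15; Ga is in period 4, group 13; Sn is in period 5, group 14; I is in period 5, group 17.
EA tends to increase across a period and decrease down a group, though the pattern is less regular than for IE or radius.
These span different periods and groups, so the two trends combine.
P > Ga: relative to Ga, both the across-period and down-group shifts push P's electron affinity up.
Sn > P: this pair runs against the simple trend — see the exception note.
I > Sn: I lies to the right of Sn in period 5, so the across-period effect alone puts I higher.
Note the exception: Sn has a higher electron affinity than P, contrary to the simple trend — adding an electron to P's half-filled np³ subshell costs electron-pairing energy.
Tabulated electron affinity (kJ/mol): P 72, Ga 29, Sn 107, I 295.
So from highest to lowest: I > Sn > P > Ga.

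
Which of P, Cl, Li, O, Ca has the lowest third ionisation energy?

Consider each +2 ion: P²⁺ still has 3 valence electrons; Cl²⁺ still has 5 valence electrons; Li²⁺ is already 1 electron into the core; O²⁺ still has 4 valence electrons; Ca²⁺ is the bare [Ar] core.
Usually core removal costs more than valence removal, but here the competition is close: a tightly held n=2 valence electron can cost more to remove than an n=3 core electron, so the actual values have to decide it.
Valence configurations: P²⁺ [Ne]3s²3p¹, Cl²⁺ [Ne]3s²3p³, O²⁺ [He]2s²2p².
Approximate IE_3 values (kJ/mol): P 2914, Cl 3822, Li 11815, O 5300, Ca 4912.
So the third ionization energies run P < Cl < Ca < O < Li.

P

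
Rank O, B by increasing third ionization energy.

B, O

After 2 electrons have been removed, what remains? O²⁺ still has 4 valence electrons; B²⁺ still has 1 valence electron.
All are still removing valence electrons, so compare the +2 ions as you would atoms: IE_3 generally rises across a period (higher Z_eff) and falls down a group (larger shell), subject to the usual subshell exceptions.
Valence configurations: O²⁺ [He]2s²2p², B²⁺ [He]2s¹.
Tabulated IE_3 (kJ/mol): O 5300, B 3660.
Putting it together, IE_3: B < O.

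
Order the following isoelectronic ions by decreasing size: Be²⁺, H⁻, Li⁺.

H⁻ > Li⁺ > Be²⁺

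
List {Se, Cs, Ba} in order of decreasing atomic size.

Across a period the added protons contract the valence shell; down a group each new principal shell makes the atom larger.
Here both period and group differ, so the two effects have to be weighed against each other.
Ba > Se: relative to Se, both the across-period and down-group shifts push Ba's atomic radius up.
Cs > Ba: both are in period 6; the period trend gives Cs the larger value.
For reference (pm): Se 116, Cs 232, Ba 196.
So from largest to smallest: Cs > Ba > Se.

Cs > Ba > Se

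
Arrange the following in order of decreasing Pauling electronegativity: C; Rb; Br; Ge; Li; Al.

Li is in period 2, group 1; C is in period 2, group 14; Al is in period 3, group 13; Ge is in period 4, group 14; Br is in period 4, group 17; Rb is in period 5, group 1.
Atoms toward the upper right of the periodic table pull bonding electrons most strongly.
These span different periods and groups, so the two trends combine.
Li > Rb: Li sits above Rb in group 1, so the down-group effect alone puts Li higher.
Al > Li: the two effects oppose for this pair; the across-period effect wins (1.61 vs 0.98).
Ge > Al: the two effects oppose for this pair; the across-period effect wins (2.01 vs 1.61).
C > Ge: they share group 14; the group trend gives C the larger value.
Br > C: the two effects oppose for this pair; the across-period effect wins (2.96 vs 2.55).
For reference (Pauling): Li 0.98, C 2.55, Al 1.61, Ge 2.01, Br 2.96, Rb 0.82.
So from highest to lowest: Br > C > Ge > Al > Li > Rb.

Br > C > Ge > Al > Li > Rb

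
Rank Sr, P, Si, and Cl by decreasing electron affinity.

Cl > Si > P > Sr

Si is in period 3, group 14; P is in period 3, group 15; Cl is in period 3, group 17; Sr is in period 5, group 2.
Adding an electron releases more energy for atoms nearer the top right (short of the noble gases).
Here both period and group differ, so the two effects have to be weighed against each other.
P > Sr: both effects reinforce here, so P is clearly the higher of the two.
Si > P: this pair runs against the simple trend — see the exception note.
Cl > Si: Cl lies to the right of Si in period 3, so the across-period effect alone puts Cl higher.
Note the exception: Si has a higher electron affinity than P, contrary to the simple trend — adding an electron to P's half-filled 3p³ is unfavourable, so Si (3p²) has the more exothermic EA.
For reference (kJ/mol): Si 134, P 72, Cl 349, Sr 5.
So from highest to lowest: Cl > Si > P > Sr.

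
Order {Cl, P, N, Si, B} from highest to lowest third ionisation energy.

N > Cl > B > Si > P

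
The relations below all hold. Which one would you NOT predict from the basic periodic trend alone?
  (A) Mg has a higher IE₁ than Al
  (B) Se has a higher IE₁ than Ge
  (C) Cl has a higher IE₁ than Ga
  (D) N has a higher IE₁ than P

(A)

The general trend: IE₁ increases across a period and decreases down a group.
(A) Mg (period 3, group 2) vs Al (period 3, group 13): the stated order contradicts the simple trend.
(B) Se (period 4, group 16) vs Ge (period 4, group 14): the stated order agrees with the simple trend.
(C) Cl (period 3, group 17) vs Ga (period 4, group 13): the stated order agrees with the simple trend.
(D) N (period 2, group 15) vs P (period 3, group 15): the stated order agrees with the simple trend.
The exception is (A): Al's single 3p electron is easier to remove than one from Mg's filled 3s².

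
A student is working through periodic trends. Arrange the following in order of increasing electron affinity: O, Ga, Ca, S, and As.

Ca < Ga < As < O < S

O is in period 2, group 16; S is in period 3, group 16; Ca is in period 4, group 2; Ga is in period 4, group 13; As is in period 4, group 15.
EA tends to increase across a period and decrease down a group, though the pattern is less regular than for IE or radius.
Neither a single period nor a single group — weigh both effects.
Ga > Ca: Ga lies to the right of Ca in period 4, so the across-period effect alone puts Ga higher.
As > Ga: both are in period 4; the period trend gives As the larger value.
O > As: both effects reinforce here, so O is clearly the higher of the two.
S > O: this pair runs against the simple trend — see the exception note.
Note the exception: S has a higher electron affinity than O, contrary to the simple trend — the compact 2p subshell of O repels the added electron more than S's larger 3p does.
For reference (kJ/mol): O 141, S 200, Ca 2, Ga 29, As 78.
So from lowest to highest: Ca < Ga < As < O < S.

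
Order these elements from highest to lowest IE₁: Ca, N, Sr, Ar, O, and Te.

N is in period 2, group 15; O is in period 2, group 16; Ar is in period 3, group 18; Ca is in period 4, group 2; Sr is in period 5, group 2; Te is in period 5, group 16.
Across a period the outer electron is held more tightly (higher IE₁); down a group it sits in a higher shell, more shielded, and comes off more easily.
Here both period and group differ, so the two effects have to be weighed against each other.
Ca > Sr: Ca sits above Sr in group 2, so the down-group effect alone puts Ca higher.
Te > Ca: the two effects oppose for this pair; the across-period effect wins (869 vs 590 kJ/mol).
O > Te: O sits above Te in group 16, so the down-group effect alone puts O higher.
N > O: this pair runs against the simple trend — see the exception note.
Ar > N: the two effects oppose for this pair; the across-period effect wins (1521 vs 1402 kJ/mol).
Note the exception: N has a higher first ionization energy than O, contrary to the simple trend — pairing an electron in O's 2p⁴ costs repulsion energy, so O ionizes more easily than half-filled N (2p³).
Tabulated first ionization energy (kJ/mol): N 1402, O 1314, Ar 1521, Ca 590, Sr 550, Te 869.
So from highest to lowest: Ar > N > O > Te > Ca > Sr.

Ar > N > O > Te > Ca > Sr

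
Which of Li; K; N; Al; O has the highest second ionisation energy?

Li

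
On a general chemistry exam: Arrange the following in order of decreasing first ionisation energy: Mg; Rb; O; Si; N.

Across a period the outer electron is held more tightly (higher IE₁); down a group it sits in a higher shell, more shielded, and comes off more easily.
Here both period and group differ, so the two effects have to be weighed against each other.
Mg > Rb: both effects reinforce here, so Mg is clearly the higher of the two.
Si > Mg: Si lies to the right of Mg in period 3, so the across-period effect alone puts Si higher.
O > Si: both effects reinforce here, so O is clearly the higher of the two.
N > O: this pair runs against the simple trend — see the exception note.
Note the exception: N has a higher first ionization energy than O, contrary to the simple trend — pairing an electron in O's 2p⁴ costs repulsion energy, so O ionizes more easily than half-filled N (2p³).
For reference (kJ/mol): N 1402, O 1314, Mg 738, Si 786, Rb 403.
So from highest to lowest: N > O > Si > Mg > Rb.

N, O, Si, Mg, Rb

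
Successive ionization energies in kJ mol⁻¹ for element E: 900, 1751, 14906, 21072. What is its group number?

Group 2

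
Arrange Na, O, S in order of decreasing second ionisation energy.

Na > O > S

After 1 electron has been removed, what remains? Na⁺ is the bare [Ne] core; O⁺ still has 5 valence electrons; S⁺ still has 5 valence electrons.
Pulling an electron out of a noble-gas core costs far more than removing a remaining valence electron, so Na sits at the high end of IE_2.
Valence configurations: O⁺ [He]2s²2p³, S⁺ [Ne]3s²3p³.
The numbers (kJ/mol): Na 4562, O 3388, S 2252.
Hence IE_2: S < O < Na.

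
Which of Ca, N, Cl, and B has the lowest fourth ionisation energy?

Cl

IE_4 is the cost of taking one more electron from the +3 cation: Ca³⁺ is already 1 electron into the core; N³⁺ still has 2 valence electrons; Cl³⁺ still has 4 valence electrons; B³⁺ is the bare [He] core.
Usually core removal costs more than valence removal, but here the competition is close: a tightly held n=2 valence electron can cost more to remove than an n=3 core electron, so the actual values have to decide it.
Valence configurations: N³⁺ [He]2s², Cl³⁺ [Ne]3s²3p².
Approximate IE_4 values (kJ/mol): Ca 6491, N 7475, Cl 5159, B 25026.
So the fourth ionization energies run Cl < Ca < N < B.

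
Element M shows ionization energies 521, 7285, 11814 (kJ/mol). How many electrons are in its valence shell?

1

Look for the largest jump between consecutive ionization energies: IE2/IE1 ≈ 14.0, far larger than any earlier ratio.
That jump marks the point where a core electron is being removed. So the atom has 1 valence electron.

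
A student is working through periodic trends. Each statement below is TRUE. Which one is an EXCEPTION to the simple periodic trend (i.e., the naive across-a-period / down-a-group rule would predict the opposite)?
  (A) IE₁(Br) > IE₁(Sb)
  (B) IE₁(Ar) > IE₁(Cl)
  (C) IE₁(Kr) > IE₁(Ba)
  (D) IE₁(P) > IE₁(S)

(D)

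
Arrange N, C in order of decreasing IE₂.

After 1 electron has been removed, what remains? N⁺ still has 4 valence electrons; C⁺ still has 3 valence electrons.
All are still removing valence electrons, so compare the +1 ions as you would atoms: IE_2 generally rises across a period (higher Z_eff) and falls down a group (larger shell), subject to the usual subshell exceptions.
Valence configurations: N⁺ [He]2s²2p², C⁺ [He]2s²2p¹.
The numbers (kJ/mol): N 2856, C 2353.
So the second ionization energies run C < N.

N > C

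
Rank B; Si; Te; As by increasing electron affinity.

B < As < Si < Te

B is in period 2, group 13; Si is in period 3, group 14; As is in period 4, group 15; Te is in period 5, group 16.
Adding an electron releases more energy for atoms nearer the top right (short of the noble gases).
These sit on a diagonal, where the across-period and down-group effects partly cancel.
As > B: period and group pull opposite ways; the across-period shift dominates (78 vs 27 kJ/mol).
Si > As: period and group pull opposite ways; the down-group shift dominates (134 vs 78 kJ/mol).
Te > Si: period and group pull opposite ways; the across-period shift dominates (190 vs 134 kJ/mol).
For reference (kJ/mol): B 27, Si 134, As 78, Te 190.
So from lowest to highest: B < As < Si < Te.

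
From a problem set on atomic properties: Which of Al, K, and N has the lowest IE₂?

Al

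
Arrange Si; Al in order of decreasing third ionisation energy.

Si > Al

The third ionization energy removes an electron from the +2 ion. For each element: Si²⁺ still has 2 valence electrons; Al²⁺ still has 1 valence electron.
All are still removing valence electrons, so compare the +2 ions as you would atoms: IE_3 generally rises across a period (higher Z_eff) and falls down a group (larger shell), subject to the usual subshell exceptions.
Valence configurations: Si²⁺ [Ne]3s², Al²⁺ [Ne]3s¹.
Approximate IE_3 values (kJ/mol): Si 3232, Al 2745.
Putting it together, IE_3: Al < Si.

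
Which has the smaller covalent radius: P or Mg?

P

Atomic radius shrinks across a period as nuclear charge pulls the same shell inward, and grows down a group as new shells are added.
All lie in period 3, so atomic radius increases right to left.
So P has the smaller covalent radius (P < Mg).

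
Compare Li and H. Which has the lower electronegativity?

Li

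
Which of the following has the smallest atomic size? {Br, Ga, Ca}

Br

Ca is in period 4, group 2; Ga is in period 4, group 13; Br is in period 4, group 17.
Atomic radius shrinks across a period as nuclear charge pulls the same shell inward, and grows down a group as new shells are added.
All lie in period 4, so atomic radius increases right to left.
The smallest atomic size among these belongs to Br.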